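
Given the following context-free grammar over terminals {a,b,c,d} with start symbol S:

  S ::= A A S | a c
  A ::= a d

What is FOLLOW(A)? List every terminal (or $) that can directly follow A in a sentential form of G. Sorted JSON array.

FIRST iteration:
round 1:
  A via A→a d: +{a}
  S via S→A A S: +{a}
  S: {a}  A: {a}
round 2: (no change)
  S: {a}  A: {a}

Compute FOLLOW by fixpoint:
seed FOLLOW(S) with $
round 1:
  S→A A S: FOLLOW(A) ⊇ FIRST(A) = {a}; new: +{a}
  FOLLOW[S]={$}  FOLLOW[A]={a}
round 2: — fixpoint
  FOLLOW[S]={$}  FOLLOW[A]={a}

FOLLOW(A) = ["a"]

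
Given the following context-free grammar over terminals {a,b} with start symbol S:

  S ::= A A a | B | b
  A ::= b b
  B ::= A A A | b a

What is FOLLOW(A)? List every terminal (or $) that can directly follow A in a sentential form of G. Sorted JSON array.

FIRST iteration:
pass 1:
  A via A→b b: +{b}
  B via B→A A A: +{b}
  S via S→A A a: +{b}
  S: {b}  A: {b}  B: {b}
pass 2: (no change)
  S: {b}  A: {b}  B: {b}

FOLLOW sets:
seed FOLLOW(S) with $
pass 1:
  B→A A A: FOLLOW(A) ⊇ FIRST(A) = {b}; new: +{b}
  S→A A a: FOLLOW(A) ⊇ FIRST(a) = {a}; new: +{a}
  S→B: FOLLOW(B) ⊇ FOLLOW(S) ⊇ {$}; new: +{$}
  S: {$}  A: {a,b}  B: {$}
pass 2:
  B→A A A: FOLLOW(A) ⊇ FOLLOW(B) ⊇ {$}; new: +{$}
  S: {$}  A: {$,a,b}  B: {$}
pass 3: (no change)
  S: {$}  A: {$,a,b}  B: {$}

FOLLOW(A) = ["$", "a", "b"]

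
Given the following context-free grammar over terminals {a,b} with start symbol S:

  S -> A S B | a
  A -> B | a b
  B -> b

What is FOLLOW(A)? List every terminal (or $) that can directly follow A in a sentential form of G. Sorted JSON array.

FIRST sets, iterate to fixpoint:
pass 1:
  A via A→a b: +{a}
  B via B→b: +{b}
  S via S→A S B: +{a}
  FIRST(S)={a}  FIRST(A)={a}  FIRST(B)={b}
pass 2:
  A via A→B: +{b}
  S via S→A S B: +{b}
  FIRST(S)={a,b}  FIRST(A)={a,b}  FIRST(B)={b}
pass 3: (stable)
  FIRST(S)={a,b}  FIRST(A)={a,b}  FIRST(B)={b}

FOLLOW sets:
FOLLOW(S) := {$}
round 1:
  S→A S B: FOLLOW(A) ⊇ FIRST(S) = {a,b}; new: +{a,b}
  S→A S B: FOLLOW(S) ⊇ FIRST(B) = {b}; new: +{b}
  S→A S B: FOLLOW(B) ⊇ FOLLOW(S) ⊇ {$,b}; new: +{$,b}
  FOLLOW[S]={$,b}  FOLLOW[A]={a,b}  FOLLOW[B]={$,b}
round 2:
  A→B: FOLLOW(B) ⊇ FOLLOW(A) ⊇ {a,b}; new: +{a}
  FOLLOW[S]={$,b}  FOLLOW[A]={a,b}  FOLLOW[B]={$,a,b}
round 3: done
  FOLLOW[S]={$,b}  FOLLOW[A]={a,b}  FOLLOW[B]={$,a,b}

FOLLOW(A) = ["a", "b"]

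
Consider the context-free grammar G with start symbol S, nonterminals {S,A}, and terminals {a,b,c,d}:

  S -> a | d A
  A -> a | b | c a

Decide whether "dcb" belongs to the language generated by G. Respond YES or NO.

Convert to CNF:
  S -> T2 A | a
  A -> T0 T1 | a | b
  T0 -> c
  T1 -> a
  T2 -> d

CYK table (by increasing span):
  cell(0,0) d: {T2}  orig:{}
  cell(1,1) c: {T0}  orig:{}
  cell(2,2) b: {A}
  cell(0,1) dc: ∅
  cell(1,2) cb: ∅
  cell(0,2) dcb: ∅

S ∉ T[0,2] ⇒ NO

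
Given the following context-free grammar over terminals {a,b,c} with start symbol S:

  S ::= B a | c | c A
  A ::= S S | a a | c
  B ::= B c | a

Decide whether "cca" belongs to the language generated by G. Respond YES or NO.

Convert to CNF:
  S -> B T0 | T1 A | c
  A -> S S | T0 T0 | c
  B -> B T1 | a
  T0 -> a
  T1 -> c

Fill CYK table bottom-up:
  [0..0]={A,S,T1}  "c"  orig:{A,S}
  [1..1]={A,S,T1}  "c"  orig:{A,S}
  [2..2]={B,T0}  "a"  orig:{B}
  [0..1]={A,S}  "cc"
  [1..2]=∅  "ca"
  [0..2]=∅  "cca"

S ∉ T[0,2] ⇒ NO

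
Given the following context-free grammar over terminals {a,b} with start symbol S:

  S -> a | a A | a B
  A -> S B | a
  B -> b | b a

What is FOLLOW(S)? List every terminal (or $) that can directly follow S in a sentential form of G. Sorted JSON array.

Compute FIRST by fixpoint:
pass 1:
  A via A→a: +{a}
  B via B→b: +{b}
  S via S→a: +{a}
  S: {a}  A: {a}  B: {b}
pass 2: — fixpoint
  S: {a}  A: {a}  B: {b}

FOLLOW iteration:
initialize: $ ∈ FOLLOW(S)
round 1:
  A→S B: FOLLOW(S) ⊇ FIRST(B) = {b}; new: +{b}
  S→a A: FOLLOW(A) ⊇ FOLLOW(S) ⊇ {$,b}; new: +{$,b}
  S→a B: FOLLOW(B) ⊇ FOLLOW(S) ⊇ {$,b}; new: +{$,b}
  FOLLOW(S)={$,b}  FOLLOW(A)={$,b}  FOLLOW(B)={$,b}
round 2: (no change)
  FOLLOW(S)={$,b}  FOLLOW(A)={$,b}  FOLLOW(B)={$,b}

FOLLOW(S) = ["$", "b"]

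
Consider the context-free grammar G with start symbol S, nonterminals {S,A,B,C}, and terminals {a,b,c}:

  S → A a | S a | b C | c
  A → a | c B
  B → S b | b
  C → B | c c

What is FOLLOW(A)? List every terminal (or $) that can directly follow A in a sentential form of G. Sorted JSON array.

FIRST iteration:
iter 1:
  A via A→a: +{a}
  A via A→c B: +{c}
  B via B→b: +{b}
  C via C→B: +{b}
  C via C→c c: +{c}
  S via S→A a: +{a,c}
  S via S→b C: +{b}
  FIRST(S)={a,b,c}  FIRST(A)={a,c}  FIRST(B)={b}  FIRST(C)={b,c}
iter 2:
  B via B→S b: +{a,c}
  C via C→B: +{a}
  FIRST(S)={a,b,c}  FIRST(A)={a,c}  FIRST(B)={a,b,c}  FIRST(C)={a,b,c}
iter 3: — fixpoint
  FIRST(S)={a,b,c}  FIRST(A)={a,c}  FIRST(B)={a,b,c}  FIRST(C)={a,b,c}

FOLLOW iteration:
FOLLOW(S) := {$}
[1]
  B→S b: FOLLOW(S) ⊇ FIRST(b) = {b}; new: +{b}
  S→A a: FOLLOW(A) ⊇ FIRST(a) = {a}; new: +{a}
  S→S a: FOLLOW(S) ⊇ FIRST(a) = {a}; new: +{a}
  S→b C: FOLLOW(C) ⊇ FOLLOW(S) ⊇ {$,a,b}; new: +{$,a,b}
  FOLLOW[S]={$,a,b}  FOLLOW[A]={a}  FOLLOW[B]={}  FOLLOW[C]={$,a,b}
[2]
  A→c B: FOLLOW(B) ⊇ FOLLOW(A) ⊇ {a}; new: +{a}
  C→B: FOLLOW(B) ⊇ FOLLOW(C) ⊇ {$,a,b}; new: +{$,b}
  FOLLOW[S]={$,a,b}  FOLLOW[A]={a}  FOLLOW[B]={$,a,b}  FOLLOW[C]={$,a,b}
[3] (no change)
  FOLLOW[S]={$,a,b}  FOLLOW[A]={a}  FOLLOW[B]={$,a,b}  FOLLOW[C]={$,a,b}

FOLLOW(A) = ["a"]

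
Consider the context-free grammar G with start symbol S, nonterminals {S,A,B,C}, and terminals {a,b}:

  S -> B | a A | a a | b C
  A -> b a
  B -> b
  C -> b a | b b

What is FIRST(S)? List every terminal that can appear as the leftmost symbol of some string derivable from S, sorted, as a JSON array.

Compute FIRST by fixpoint:
iter 1:
  A via A→b a: +{b}
  B via B→b: +{b}
  C via C→b a: +{b}
  S via S→B: +{b}
  S via S→a A: +{a}
  S: {a,b}  A: {b}  B: {b}  C: {b}
iter 2: (no change)
  S: {a,b}  A: {b}  B: {b}  C: {b}

FIRST(S) = ["a", "b"]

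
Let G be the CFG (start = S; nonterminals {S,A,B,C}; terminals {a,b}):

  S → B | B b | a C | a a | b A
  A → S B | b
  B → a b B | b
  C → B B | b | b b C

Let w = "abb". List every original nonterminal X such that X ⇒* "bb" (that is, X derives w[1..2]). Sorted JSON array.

Convert to CNF:
  S -> B T1 | T0 C | T0 T0 | T0 X4 | T1 A | b
  A -> S B | b
  B -> T0 X2 | b
  C -> B B | T1 X3 | b
  T0 -> a
  T1 -> b
  X2 -> T1 B
  X3 -> T1 C
  X4 -> T1 B

Fill CYK table bottom-up — only the sub-triangle for w[1..2]:
  cell(1,1) b: {A,B,C,S,T1}  orig:{A,B,C,S}
  cell(2,2) b: {A,B,C,S,T1}  orig:{A,B,C,S}
  cell(1,2) bb: {A,C,S,X2,X3,X4}  orig:{A,C,S}

Original NTs in T[1,2] deriving "bb": ["A", "C", "S"]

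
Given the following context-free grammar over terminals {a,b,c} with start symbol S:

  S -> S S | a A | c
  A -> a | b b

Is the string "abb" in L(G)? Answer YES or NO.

Convert to CNF:
  S -> S S | T1 A | c
  A -> T0 T0 | a
  T0 -> b
  T1 -> a

Fill CYK table bottom-up:
  [0..0]={A,T1}  "a"  orig:{A}
  [1..1]={T0}  "b"  orig:{}
  [2..2]={T0}  "b"  orig:{}
  [0..1]=∅  "ab"
  [1..2]={A}  "bb"
  [0..2]={S}  "abb"

S ∈ T[0,2] ⇒ YES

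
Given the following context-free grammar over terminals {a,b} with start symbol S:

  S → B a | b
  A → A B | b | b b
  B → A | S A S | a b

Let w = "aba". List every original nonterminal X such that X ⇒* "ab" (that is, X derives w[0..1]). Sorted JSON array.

Convert to CNF:
  S -> B T1 | b
  A -> A B | T0 T0 | b
  B -> A B | S X2 | T0 T0 | T1 T0 | b
  T0 -> b
  T1 -> a
  X2 -> A S

Fill CYK table bottom-up (cells [i..j] with 0 ≤ i ≤ j ≤ 1 only):
  T[0,0] 'a' = {T1}  orig:{}
  T[1,1] 'b' = {A,B,S,T0}  orig:{A,B,S}
  T[0,1] 'ab' = {B}

Original NTs in T[0,1] deriving "ab": ["B"]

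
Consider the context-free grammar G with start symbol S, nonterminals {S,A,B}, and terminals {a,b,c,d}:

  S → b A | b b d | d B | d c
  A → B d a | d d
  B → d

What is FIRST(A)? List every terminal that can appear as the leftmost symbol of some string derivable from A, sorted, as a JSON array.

FIRST iteration:
pass 1:
  A via A→d d: +{d}
  B via B→d: +{d}
  S via S→b A: +{b}
  S via S→d B: +{d}
  FIRST[S]={b,d}  FIRST[A]={d}  FIRST[B]={d}
pass 2: done
  FIRST[S]={b,d}  FIRST[A]={d}  FIRST[B]={d}

FIRST(A) = ["d"]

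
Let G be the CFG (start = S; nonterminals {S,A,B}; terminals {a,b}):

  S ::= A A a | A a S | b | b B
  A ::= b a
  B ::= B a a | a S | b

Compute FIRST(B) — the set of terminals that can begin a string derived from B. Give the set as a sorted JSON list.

Compute FIRST by fixpoint:
pass 1:
  A via A→b a: +{b}
  B via B→a S: +{a}
  B via B→b: +{b}
  S via S→A A a: +{b}
  FIRST[S]={b}  FIRST[A]={b}  FIRST[B]={a,b}
pass 2: — fixpoint
  FIRST[S]={b}  FIRST[A]={b}  FIRST[B]={a,b}

FIRST(B) = ["a", "b"]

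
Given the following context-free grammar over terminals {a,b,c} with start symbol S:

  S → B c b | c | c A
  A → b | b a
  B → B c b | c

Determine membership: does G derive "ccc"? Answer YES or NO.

Convert to CNF:
  S -> B X4 | T2 A | c
  A -> T0 T1 | b
  B -> B X3 | c
  T0 -> b
  T1 -> a
  T2 -> c
  X3 -> T2 T0
  X4 -> T2 T0

CYK table (by increasing span):
  cell(0,0) c: {B,S,T2}  orig:{B,S}
  cell(1,1) c: {B,S,T2}  orig:{B,S}
  cell(2,2) c: {B,S,T2}  orig:{B,S}
  cell(0,1) cc: ∅
  cell(1,2) cc: ∅
  cell(0,2) ccc: ∅

S ∉ T[0,2] ⇒ NO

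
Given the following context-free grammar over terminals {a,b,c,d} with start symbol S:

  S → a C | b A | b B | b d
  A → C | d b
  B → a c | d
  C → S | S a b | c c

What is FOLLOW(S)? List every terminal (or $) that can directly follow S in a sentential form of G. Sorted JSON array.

Compute FIRST by fixpoint:
[1]
  A via A→d b: +{d}
  B via B→a c: +{a}
  B via B→d: +{d}
  C via C→c c: +{c}
  S via S→a C: +{a}
  S via S→b A: +{b}
  FIRST(S)={a,b}  FIRST(A)={d}  FIRST(B)={a,d}  FIRST(C)={c}
[2]
  A via A→C: +{c}
  C via C→S: +{a,b}
  FIRST(S)={a,b}  FIRST(A)={c,d}  FIRST(B)={a,d}  FIRST(C)={a,b,c}
[3]
  A via A→C: +{a,b}
  FIRST(S)={a,b}  FIRST(A)={a,b,c,d}  FIRST(B)={a,d}  FIRST(C)={a,b,c}
[4] (stable)
  FIRST(S)={a,b}  FIRST(A)={a,b,c,d}  FIRST(B)={a,d}  FIRST(C)={a,b,c}

Compute FOLLOW by fixpoint:
initialize: $ ∈ FOLLOW(S)
pass 1:
  C→S a b: FOLLOW(S) ⊇ FIRST(a) = {a}; new: +{a}
  S→a C: FOLLOW(C) ⊇ FOLLOW(S) ⊇ {$,a}; new: +{$,a}
  S→b A: FOLLOW(A) ⊇ FOLLOW(S) ⊇ {$,a}; new: +{$,a}
  S→b B: FOLLOW(B) ⊇ FOLLOW(S) ⊇ {$,a}; new: +{$,a}
  FOLLOW[S]={$,a}  FOLLOW[A]={$,a}  FOLLOW[B]={$,a}  FOLLOW[C]={$,a}
pass 2: (no change)
  FOLLOW[S]={$,a}  FOLLOW[A]={$,a}  FOLLOW[B]={$,a}  FOLLOW[C]={$,a}

FOLLOW(S) = ["$", "a"]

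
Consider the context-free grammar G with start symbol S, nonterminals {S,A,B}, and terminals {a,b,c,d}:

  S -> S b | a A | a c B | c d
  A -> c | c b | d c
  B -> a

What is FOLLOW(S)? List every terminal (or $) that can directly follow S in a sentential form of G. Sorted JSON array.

Compute FIRST by fixpoint:
iter 1:
  A via A→c: +{c}
  A via A→d c: +{d}
  B via B→a: +{a}
  S via S→a A: +{a}
  S via S→c d: +{c}
  FIRST[S]={a,c}  FIRST[A]={c,d}  FIRST[B]={a}
iter 2: done
  FIRST[S]={a,c}  FIRST[A]={c,d}  FIRST[B]={a}

FOLLOW iteration:
initialize: $ ∈ FOLLOW(S)
iter 1:
  S→S b: FOLLOW(S) ⊇ FIRST(b) = {b}; new: +{b}
  S→a A: FOLLOW(A) ⊇ FOLLOW(S) ⊇ {$,b}; new: +{$,b}
  S→a c B: FOLLOW(B) ⊇ FOLLOW(S) ⊇ {$,b}; new: +{$,b}
  S: {$,b}  A: {$,b}  B: {$,b}
iter 2: (no change)
  S: {$,b}  A: {$,b}  B: {$,b}

FOLLOW(S) = ["$", "b"]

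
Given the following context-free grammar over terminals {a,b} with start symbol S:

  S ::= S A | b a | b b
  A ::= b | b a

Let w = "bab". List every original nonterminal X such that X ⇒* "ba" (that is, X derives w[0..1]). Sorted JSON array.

CNF form of G:
  S -> S A | T0 T0 | T0 T1
  A -> T0 T1 | b
  T0 -> b
  T1 -> a

CYK table (by increasing span) (cells [i..j] with 0 ≤ i ≤ j ≤ 1 only):
  [0..0]={A,T0}  "b"  orig:{A}
  [1..1]={T1}  "a"  orig:{}
  [0..1]={A,S}  "ba"

Original NTs in T[0,1] deriving "ba": ["A", "S"]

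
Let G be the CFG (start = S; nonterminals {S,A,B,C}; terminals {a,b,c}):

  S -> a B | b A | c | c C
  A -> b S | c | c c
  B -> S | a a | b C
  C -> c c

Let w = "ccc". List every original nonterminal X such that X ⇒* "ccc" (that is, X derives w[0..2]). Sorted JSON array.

Convert to CNF:
  S -> T0 A | T1 C | T2 B | c
  A -> T0 S | T1 T1 | c
  B -> T0 A | T0 C | T1 C | T2 B | T2 T2 | c
  C -> T1 T1
  T0 -> b
  T1 -> c
  T2 -> a

CYK fill (cells [i..j] with 0 ≤ i ≤ j ≤ 2 only):
  T[0,0] 'c' = {A,B,S,T1}  orig:{A,B,S}
  T[1,1] 'c' = {A,B,S,T1}  orig:{A,B,S}
  T[2,2] 'c' = {A,B,S,T1}  orig:{A,B,S}
  T[0,1] 'cc' = {A,C}
  T[1,2] 'cc' = {A,C}
  T[0,2] 'ccc' = {B,S}

Original NTs in T[0,2] deriving "ccc": ["B", "S"]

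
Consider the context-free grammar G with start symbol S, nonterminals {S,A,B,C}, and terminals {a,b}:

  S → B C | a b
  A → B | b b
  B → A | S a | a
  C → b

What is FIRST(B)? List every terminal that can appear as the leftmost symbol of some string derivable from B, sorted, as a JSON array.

FIRST iteration:
round 1:
  A via A→b b: +{b}
  B via B→A: +{b}
  B via B→a: +{a}
  C via C→b: +{b}
  S via S→B C: +{a,b}
  FIRST(S)={a,b}  FIRST(A)={b}  FIRST(B)={a,b}  FIRST(C)={b}
round 2:
  A via A→B: +{a}
  FIRST(S)={a,b}  FIRST(A)={a,b}  FIRST(B)={a,b}  FIRST(C)={b}
round 3: (no change)
  FIRST(S)={a,b}  FIRST(A)={a,b}  FIRST(B)={a,b}  FIRST(C)={b}

FIRST(B) = ["a", "b"]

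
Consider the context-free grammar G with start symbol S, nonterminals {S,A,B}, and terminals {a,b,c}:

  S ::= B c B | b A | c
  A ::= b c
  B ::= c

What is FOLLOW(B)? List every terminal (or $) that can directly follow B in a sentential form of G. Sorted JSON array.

Compute FIRST by fixpoint:
round 1:
  A via A→b c: +{b}
  B via B→c: +{c}
  S via S→B c B: +{c}
  S via S→b A: +{b}
  FIRST[S]={b,c}  FIRST[A]={b}  FIRST[B]={c}
round 2: (stable)
  FIRST[S]={b,c}  FIRST[A]={b}  FIRST[B]={c}

FOLLOW sets:
FOLLOW(S) := {$}
pass 1:
  S→B c B: FOLLOW(B) ⊇ FIRST(c) = {c}; new: +{c}
  S→B c B: FOLLOW(B) ⊇ FOLLOW(S) ⊇ {$}; new: +{$}
  S→b A: FOLLOW(A) ⊇ FOLLOW(S) ⊇ {$}; new: +{$}
  S: {$}  A: {$}  B: {$,c}
pass 2: done
  S: {$}  A: {$}  B: {$,c}

FOLLOW(B) = ["$", "c"]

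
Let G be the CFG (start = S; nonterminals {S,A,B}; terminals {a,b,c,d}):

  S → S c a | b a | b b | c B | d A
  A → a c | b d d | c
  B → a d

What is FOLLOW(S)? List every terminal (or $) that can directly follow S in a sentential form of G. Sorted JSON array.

FIRST iteration:
round 1:
  A via A→a c: +{a}
  A via A→b d d: +{b}
  A via A→c: +{c}
  B via B→a d: +{a}
  S via S→b a: +{b}
  S via S→c B: +{c}
  S via S→d A: +{d}
  FIRST[S]={b,c,d}  FIRST[A]={a,b,c}  FIRST[B]={a}
round 2: (no change)
  FIRST[S]={b,c,d}  FIRST[A]={a,b,c}  FIRST[B]={a}

Compute FOLLOW by fixpoint:
seed FOLLOW(S) with $
pass 1:
  S→S c a: FOLLOW(S) ⊇ FIRST(c) = {c}; new: +{c}
  S→c B: FOLLOW(B) ⊇ FOLLOW(S) ⊇ {$,c}; new: +{$,c}
  S→d A: FOLLOW(A) ⊇ FOLLOW(S) ⊇ {$,c}; new: +{$,c}
  S: {$,c}  A: {$,c}  B: {$,c}
pass 2: (stable)
  S: {$,c}  A: {$,c}  B: {$,c}

FOLLOW(S) = ["$", "c"]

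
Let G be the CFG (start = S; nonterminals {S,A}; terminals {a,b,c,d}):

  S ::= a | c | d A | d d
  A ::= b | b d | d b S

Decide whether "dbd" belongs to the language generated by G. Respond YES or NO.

CNF form of G:
  S -> T1 A | T1 T1 | a | c
  A -> T0 T1 | T1 X2 | b
  T0 -> b
  T1 -> d
  X2 -> T0 S

CYK fill:
  cell(0,0) d: {T1}  orig:{}
  cell(1,1) b: {A,T0}  orig:{A}
  cell(2,2) d: {T1}  orig:{}
  cell(0,1) db: {S}
  cell(1,2) bd: {A}
  cell(0,2) dbd: {S}

S ∈ T[0,2] ⇒ YES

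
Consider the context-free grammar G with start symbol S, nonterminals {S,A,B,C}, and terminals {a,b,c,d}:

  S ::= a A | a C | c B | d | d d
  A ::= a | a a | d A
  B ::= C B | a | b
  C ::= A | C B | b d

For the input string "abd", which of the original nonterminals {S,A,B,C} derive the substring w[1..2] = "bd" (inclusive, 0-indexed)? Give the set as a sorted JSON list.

CNF form of G:
  S -> T0 A | T0 C | T1 T1 | T3 B | d
  A -> T0 T0 | T1 A | a
  B -> C B | a | b
  C -> C B | T0 T0 | T1 A | T2 T1 | a
  T0 -> a
  T1 -> d
  T2 -> b
  T3 -> c

CYK table (by increasing span) (cells [i..j] with 1 ≤ i ≤ j ≤ 2 only):
  T[1,1] 'b' = {B,T2}  orig:{B}
  T[2,2] 'd' = {S,T1}  orig:{S}
  T[1,2] 'bd' = {C}

Original NTs in T[1,2] deriving "bd": ["C"]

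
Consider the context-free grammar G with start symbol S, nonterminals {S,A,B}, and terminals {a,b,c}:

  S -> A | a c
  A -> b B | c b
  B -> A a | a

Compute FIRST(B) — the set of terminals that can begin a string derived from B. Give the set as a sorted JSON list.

FIRST sets, iterate to fixpoint:
round 1:
  A via A→b B: +{b}
  A via A→c b: +{c}
  B via B→A a: +{b,c}
  B via B→a: +{a}
  S via S→A: +{b,c}
  S via S→a c: +{a}
  S: {a,b,c}  A: {b,c}  B: {a,b,c}
round 2: — fixpoint
  S: {a,b,c}  A: {b,c}  B: {a,b,c}

FIRST(B) = ["a", "b", "c"]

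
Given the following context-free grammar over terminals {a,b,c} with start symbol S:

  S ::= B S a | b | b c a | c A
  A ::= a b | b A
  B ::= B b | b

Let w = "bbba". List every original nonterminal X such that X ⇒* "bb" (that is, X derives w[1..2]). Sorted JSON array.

Convert to CNF:
  S -> B X3 | T1 X4 | T2 A | b
  A -> T0 T1 | T1 A
  B -> B T1 | b
  T0 -> a
  T1 -> b
  T2 -> c
  X3 -> S T0
  X4 -> T2 T0

Fill CYK table bottom-up — only the sub-triangle for w[1..2]:
  [1..1]={B,S,T1}  "b"  orig:{B,S}
  [2..2]={B,S,T1}  "b"  orig:{B,S}
  [1..2]={B}  "bb"

Original NTs in T[1,2] deriving "bb": ["B"]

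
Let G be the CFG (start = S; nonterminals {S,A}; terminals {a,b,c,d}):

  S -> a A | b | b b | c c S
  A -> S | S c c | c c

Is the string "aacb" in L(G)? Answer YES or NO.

CNF form of G:
  S -> T0 X5 | T1 A | T2 T2 | b
  A -> S X3 | T0 T0 | T0 X4 | T1 A | T2 T2 | b
  T0 -> c
  T1 -> a
  T2 -> b
  X3 -> T0 T0
  X4 -> T0 S
  X5 -> T0 S

Fill CYK table bottom-up:
  [0..0]={T1}  "a"  orig:{}
  [1..1]={T1}  "a"  orig:{}
  [2..2]={T0}  "c"  orig:{}
  [3..3]={A,S,T2}  "b"  orig:{A,S}
  [0..1]=∅  "aa"
  [1..2]=∅  "ac"
  [2..3]={X4,X5}  "cb"  orig:{}
  [0..2]=∅  "aac"
  [1..3]=∅  "acb"
  [0..3]=∅  "aacb"

S ∉ T[0,3] ⇒ NO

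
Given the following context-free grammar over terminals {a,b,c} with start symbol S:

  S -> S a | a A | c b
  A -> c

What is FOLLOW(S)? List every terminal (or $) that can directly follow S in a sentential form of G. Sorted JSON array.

Compute FIRST by fixpoint:
iter 1:
  A via A→c: +{c}
  S via S→a A: +{a}
  S via S→c b: +{c}
  FIRST[S]={a,c}  FIRST[A]={c}
iter 2: done
  FIRST[S]={a,c}  FIRST[A]={c}

FOLLOW sets:
FOLLOW(S) := {$}
round 1:
  S→S a: FOLLOW(S) ⊇ FIRST(a) = {a}; new: +{a}
  S→a A: FOLLOW(A) ⊇ FOLLOW(S) ⊇ {$,a}; new: +{$,a}
  FOLLOW(S)={$,a}  FOLLOW(A)={$,a}
round 2: — fixpoint
  FOLLOW(S)={$,a}  FOLLOW(A)={$,a}

FOLLOW(S) = ["$", "a"]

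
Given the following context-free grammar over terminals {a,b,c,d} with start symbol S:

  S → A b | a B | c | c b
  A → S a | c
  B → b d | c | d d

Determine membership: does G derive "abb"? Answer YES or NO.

CNF form of G:
  S -> A T1 | T0 B | T3 T1 | c
  A -> S T0 | c
  B -> T1 T2 | T2 T2 | c
  T0 -> a
  T1 -> b
  T2 -> d
  T3 -> c

CYK table (by increasing span):
  cell(0,0) a: {T0}  orig:{}
  cell(1,1) b: {T1}  orig:{}
  cell(2,2) b: {T1}  orig:{}
  cell(0,1) ab: ∅
  cell(1,2) bb: ∅
  cell(0,2) abb: ∅

S ∉ T[0,2] ⇒ NO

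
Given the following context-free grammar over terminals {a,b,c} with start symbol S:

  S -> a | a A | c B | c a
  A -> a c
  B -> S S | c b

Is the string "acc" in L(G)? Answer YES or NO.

Convert to CNF:
  S -> T0 A | T1 B | T1 T0 | a
  A -> T0 T1
  B -> S S | T1 T2
  T0 -> a
  T1 -> c
  T2 -> b

Fill CYK table bottom-up:
  cell(0,0) a: {S,T0}  orig:{S}
  cell(1,1) c: {T1}  orig:{}
  cell(2,2) c: {T1}  orig:{}
  cell(0,1) ac: {A}
  cell(1,2) cc: ∅
  cell(0,2) acc: ∅

S ∉ T[0,2] ⇒ NO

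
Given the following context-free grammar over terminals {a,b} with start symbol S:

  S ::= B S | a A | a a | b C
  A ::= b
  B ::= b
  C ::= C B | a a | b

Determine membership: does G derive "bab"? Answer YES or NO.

Convert to CNF:
  S -> B S | T0 A | T0 T0 | T1 C
  A -> b
  B -> b
  C -> C B | T0 T0 | b
  T0 -> a
  T1 -> b

CYK table (by increasing span):
  T[0,0] 'b' = {A,B,C,T1}  orig:{A,B,C}
  T[1,1] 'a' = {T0}  orig:{}
  T[2,2] 'b' = {A,B,C,T1}  orig:{A,B,C}
  T[0,1] 'ba' = ∅
  T[1,2] 'ab' = {S}
  T[0,2] 'bab' = {S}

S ∈ T[0,2] ⇒ YES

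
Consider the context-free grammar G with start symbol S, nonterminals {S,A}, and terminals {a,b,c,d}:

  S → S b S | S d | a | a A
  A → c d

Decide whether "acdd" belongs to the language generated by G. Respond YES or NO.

Convert to CNF:
  S -> S T1 | S X4 | T3 A | a
  A -> T0 T1
  T0 -> c
  T1 -> d
  T2 -> b
  T3 -> a
  X4 -> T2 S

CYK fill:
  T[0,0] 'a' = {S,T3}  orig:{S}
  T[1,1] 'c' = {T0}  orig:{}
  T[2,2] 'd' = {T1}  orig:{}
  T[3,3] 'd' = {T1}  orig:{}
  T[0,1] 'ac' = ∅
  T[1,2] 'cd' = {A}
  T[2,3] 'dd' = ∅
  T[0,2] 'acd' = {S}
  T[1,3] 'cdd' = ∅
  T[0,3] 'acdd' = {S}

S ∈ T[0,3] ⇒ YES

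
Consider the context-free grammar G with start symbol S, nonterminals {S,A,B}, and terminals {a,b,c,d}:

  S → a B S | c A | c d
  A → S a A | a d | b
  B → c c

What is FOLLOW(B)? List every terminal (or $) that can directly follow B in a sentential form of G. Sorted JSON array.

Compute FIRST by fixpoint:
round 1:
  A via A→a d: +{a}
  A via A→b: +{b}
  B via B→c c: +{c}
  S via S→a B S: +{a}
  S via S→c A: +{c}
  S: {a,c}  A: {a,b}  B: {c}
round 2:
  A via A→S a A: +{c}
  S: {a,c}  A: {a,b,c}  B: {c}
round 3: (stable)
  S: {a,c}  A: {a,b,c}  B: {c}

Compute FOLLOW by fixpoint:
initialize: $ ∈ FOLLOW(S)
round 1:
  A→S a A: FOLLOW(S) ⊇ FIRST(a) = {a}; new: +{a}
  S→a B S: FOLLOW(B) ⊇ FIRST(S) = {a,c}; new: +{a,c}
  S→c A: FOLLOW(A) ⊇ FOLLOW(S) ⊇ {$,a}; new: +{$,a}
  FOLLOW[S]={$,a}  FOLLOW[A]={$,a}  FOLLOW[B]={a,c}
round 2: — fixpoint
  FOLLOW[S]={$,a}  FOLLOW[A]={$,a}  FOLLOW[B]={a,c}

FOLLOW(B) = ["a", "c"]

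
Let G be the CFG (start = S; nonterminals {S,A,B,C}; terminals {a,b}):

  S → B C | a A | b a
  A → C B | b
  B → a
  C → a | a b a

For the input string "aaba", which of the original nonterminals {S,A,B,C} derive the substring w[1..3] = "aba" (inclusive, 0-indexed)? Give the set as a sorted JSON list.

Convert to CNF:
  S -> B C | T0 A | T1 T0
  A -> C B | b
  B -> a
  C -> T0 X2 | a
  T0 -> a
  T1 -> b
  X2 -> T1 T0

CYK fill, restricted to cells inside w[1..3]:
  [1..1]={B,C,T0}  "a"  orig:{B,C}
  [2..2]={A,T1}  "b"  orig:{A}
  [3..3]={B,C,T0}  "a"  orig:{B,C}
  [1..2]={S}  "ab"
  [2..3]={S,X2}  "ba"  orig:{S}
  [1..3]={C}  "aba"

Original NTs in T[1,3] deriving "aba": ["C"]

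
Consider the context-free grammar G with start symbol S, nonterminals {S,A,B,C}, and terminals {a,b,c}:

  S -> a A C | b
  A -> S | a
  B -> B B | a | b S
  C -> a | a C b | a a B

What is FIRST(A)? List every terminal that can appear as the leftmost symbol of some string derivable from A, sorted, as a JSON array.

Compute FIRST by fixpoint:
pass 1:
  A via A→a: +{a}
  B via B→a: +{a}
  B via B→b S: +{b}
  C via C→a: +{a}
  S via S→a A C: +{a}
  S via S→b: +{b}
  S: {a,b}  A: {a}  B: {a,b}  C: {a}
pass 2:
  A via A→S: +{b}
  S: {a,b}  A: {a,b}  B: {a,b}  C: {a}
pass 3: (no change)
  S: {a,b}  A: {a,b}  B: {a,b}  C: {a}

FIRST(A) = ["a", "b"]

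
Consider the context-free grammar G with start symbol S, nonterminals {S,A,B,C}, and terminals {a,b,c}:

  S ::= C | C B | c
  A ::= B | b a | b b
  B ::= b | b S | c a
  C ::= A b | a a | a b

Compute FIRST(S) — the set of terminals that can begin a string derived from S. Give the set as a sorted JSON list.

Compute FIRST by fixpoint:
[1]
  A via A→b a: +{b}
  B via B→b: +{b}
  B via B→c a: +{c}
  C via C→A b: +{b}
  C via C→a a: +{a}
  S via S→C: +{a,b}
  S via S→c: +{c}
  S: {a,b,c}  A: {b}  B: {b,c}  C: {a,b}
[2]
  A via A→B: +{c}
  C via C→A b: +{c}
  S: {a,b,c}  A: {b,c}  B: {b,c}  C: {a,b,c}
[3] (stable)
  S: {a,b,c}  A: {b,c}  B: {b,c}  C: {a,b,c}

FIRST(S) = ["a", "b", "c"]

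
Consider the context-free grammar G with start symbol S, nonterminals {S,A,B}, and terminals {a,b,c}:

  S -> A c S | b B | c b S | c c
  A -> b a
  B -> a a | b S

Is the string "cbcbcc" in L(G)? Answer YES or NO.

CNF form of G:
  S -> A X3 | T0 B | T2 T2 | T2 X4
  A -> T0 T1
  B -> T0 S | T1 T1
  T0 -> b
  T1 -> a
  T2 -> c
  X3 -> T2 S
  X4 -> T0 S

CYK fill:
  [0..0]={T2}  "c"  orig:{}
  [1..1]={T0}  "b"  orig:{}
  [2..2]={T2}  "c"  orig:{}
  [3..3]={T0}  "b"  orig:{}
  [4..4]={T2}  "c"  orig:{}
  [5..5]={T2}  "c"  orig:{}
  [0..1]=∅  "cb"
  [1..2]=∅  "bc"
  [2..3]=∅  "cb"
  [3..4]=∅  "bc"
  [4..5]={S}  "cc"
  [0..2]=∅  "cbc"
  [1..3]=∅  "bcb"
  [2..4]=∅  "cbc"
  [3..5]={B,X4}  "bcc"  orig:{B}
  [0..3]=∅  "cbcb"
  [1..4]=∅  "bcbc"
  [2..5]={S}  "cbcc"
  [0..4]=∅  "cbcbc"
  [1..5]={B,X4}  "bcbcc"  orig:{B}
  [0..5]={S}  "cbcbcc"

S ∈ T[0,5] ⇒ YES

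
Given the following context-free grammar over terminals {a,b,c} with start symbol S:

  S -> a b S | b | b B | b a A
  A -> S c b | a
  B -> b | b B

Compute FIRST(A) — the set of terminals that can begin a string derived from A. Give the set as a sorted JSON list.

Compute FIRST by fixpoint:
pass 1:
  A via A→a: +{a}
  B via B→b: +{b}
  S via S→a b S: +{a}
  S via S→b: +{b}
  FIRST(S)={a,b}  FIRST(A)={a}  FIRST(B)={b}
pass 2:
  A via A→S c b: +{b}
  FIRST(S)={a,b}  FIRST(A)={a,b}  FIRST(B)={b}
pass 3: (no change)
  FIRST(S)={a,b}  FIRST(A)={a,b}  FIRST(B)={b}

FIRST(A) = ["a", "b"]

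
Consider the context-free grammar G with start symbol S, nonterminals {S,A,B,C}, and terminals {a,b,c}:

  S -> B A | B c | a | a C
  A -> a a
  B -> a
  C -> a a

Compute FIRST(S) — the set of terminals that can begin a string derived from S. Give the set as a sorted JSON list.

FIRST sets, iterate to fixpoint:
pass 1:
  A via A→a a: +{a}
  B via B→a: +{a}
  C via C→a a: +{a}
  S via S→B A: +{a}
  S: {a}  A: {a}  B: {a}  C: {a}
pass 2: — fixpoint
  S: {a}  A: {a}  B: {a}  C: {a}

FIRST(S) = ["a"]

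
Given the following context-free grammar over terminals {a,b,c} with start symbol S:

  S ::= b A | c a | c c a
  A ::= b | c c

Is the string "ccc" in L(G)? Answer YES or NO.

CNF form of G:
  S -> T0 T2 | T0 X3 | T1 A
  A -> T0 T0 | b
  T0 -> c
  T1 -> b
  T2 -> a
  X3 -> T0 T2

CYK table (by increasing span):
  T[0,0] 'c' = {T0}  orig:{}
  T[1,1] 'c' = {T0}  orig:{}
  T[2,2] 'c' = {T0}  orig:{}
  T[0,1] 'cc' = {A}
  T[1,2] 'cc' = {A}
  T[0,2] 'ccc' = ∅

S ∉ T[0,2] ⇒ NO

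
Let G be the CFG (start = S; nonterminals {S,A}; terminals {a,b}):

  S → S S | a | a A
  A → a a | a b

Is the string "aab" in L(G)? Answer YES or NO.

CNF form of G:
  S -> S S | T0 A | a
  A -> T0 T0 | T0 T1
  T0 -> a
  T1 -> b

CYK table (by increasing span):
  cell(0,0) a: {S,T0}  orig:{S}
  cell(1,1) a: {S,T0}  orig:{S}
  cell(2,2) b: {T1}  orig:{}
  cell(0,1) aa: {A,S}
  cell(1,2) ab: {A}
  cell(0,2) aab: {S}

S ∈ T[0,2] ⇒ YES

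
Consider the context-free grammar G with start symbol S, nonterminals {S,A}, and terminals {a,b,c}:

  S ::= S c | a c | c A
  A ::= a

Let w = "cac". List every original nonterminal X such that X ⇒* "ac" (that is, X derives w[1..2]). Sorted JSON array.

CNF form of G:
  S -> S T0 | T0 A | T1 T0
  A -> a
  T0 -> c
  T1 -> a

CYK fill, restricted to cells inside w[1..2]:
  [1..1]={A,T1}  "a"  orig:{A}
  [2..2]={T0}  "c"  orig:{}
  [1..2]={S}  "ac"

Original NTs in T[1,2] deriving "ac": ["S"]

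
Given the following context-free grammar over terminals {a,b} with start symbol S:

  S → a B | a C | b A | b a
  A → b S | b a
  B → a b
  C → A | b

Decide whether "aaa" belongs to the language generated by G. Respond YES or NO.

CNF form of G:
  S -> T0 A | T0 T1 | T1 B | T1 C
  A -> T0 S | T0 T1
  B -> T1 T0
  C -> T0 S | T0 T1 | b
  T0 -> b
  T1 -> a

CYK table (by increasing span):
  cell(0,0) a: {T1}  orig:{}
  cell(1,1) a: {T1}  orig:{}
  cell(2,2) a: {T1}  orig:{}
  cell(0,1) aa: ∅
  cell(1,2) aa: ∅
  cell(0,2) aaa: ∅

S ∉ T[0,2] ⇒ NO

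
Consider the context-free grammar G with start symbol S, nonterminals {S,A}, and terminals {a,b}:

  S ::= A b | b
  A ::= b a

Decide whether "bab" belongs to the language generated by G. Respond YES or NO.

Convert to CNF:
  S -> A T0 | b
  A -> T0 T1
  T0 -> b
  T1 -> a

Fill CYK table bottom-up:
  T[0,0] 'b' = {S,T0}  orig:{S}
  T[1,1] 'a' = {T1}  orig:{}
  T[2,2] 'b' = {S,T0}  orig:{S}
  T[0,1] 'ba' = {A}
  T[1,2] 'ab' = ∅
  T[0,2] 'bab' = {S}

S ∈ T[0,2] ⇒ YES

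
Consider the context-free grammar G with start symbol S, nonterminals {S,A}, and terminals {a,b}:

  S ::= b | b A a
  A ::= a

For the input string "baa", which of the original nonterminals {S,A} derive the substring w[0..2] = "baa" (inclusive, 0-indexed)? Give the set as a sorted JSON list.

Convert to CNF:
  S -> T0 X2 | b
  A -> a
  T0 -> b
  T1 -> a
  X2 -> A T1

Fill CYK table bottom-up, restricted to cells inside w[0..2]:
  [0..0]={S,T0}  "b"  orig:{S}
  [1..1]={A,T1}  "a"  orig:{A}
  [2..2]={A,T1}  "a"  orig:{A}
  [0..1]=∅  "ba"
  [1..2]={X2}  "aa"  orig:{}
  [0..2]={S}  "baa"

Original NTs in T[0,2] deriving "baa": ["S"]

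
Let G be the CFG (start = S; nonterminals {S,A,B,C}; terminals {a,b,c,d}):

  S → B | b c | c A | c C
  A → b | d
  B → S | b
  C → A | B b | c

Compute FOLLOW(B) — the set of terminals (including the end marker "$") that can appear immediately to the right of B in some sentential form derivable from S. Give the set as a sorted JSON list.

FIRST iteration:
iter 1:
  A via A→b: +{b}
  A via A→d: +{d}
  B via B→b: +{b}
  C via C→A: +{b,d}
  C via C→c: +{c}
  S via S→B: +{b}
  S via S→c A: +{c}
  S: {b,c}  A: {b,d}  B: {b}  C: {b,c,d}
iter 2:
  B via B→S: +{c}
  S: {b,c}  A: {b,d}  B: {b,c}  C: {b,c,d}
iter 3: — fixpoint
  S: {b,c}  A: {b,d}  B: {b,c}  C: {b,c,d}

FOLLOW iteration:
FOLLOW(S) := {$}
iter 1:
  C→B b: FOLLOW(B) ⊇ FIRST(b) = {b}; new: +{b}
  S→B: FOLLOW(B) ⊇ FOLLOW(S) ⊇ {$}; new: +{$}
  S→c A: FOLLOW(A) ⊇ FOLLOW(S) ⊇ {$}; new: +{$}
  S→c C: FOLLOW(C) ⊇ FOLLOW(S) ⊇ {$}; new: +{$}
  FOLLOW[S]={$}  FOLLOW[A]={$}  FOLLOW[B]={$,b}  FOLLOW[C]={$}
iter 2:
  B→S: FOLLOW(S) ⊇ FOLLOW(B) ⊇ {$,b}; new: +{b}
  S→c A: FOLLOW(A) ⊇ FOLLOW(S) ⊇ {$,b}; new: +{b}
  S→c C: FOLLOW(C) ⊇ FOLLOW(S) ⊇ {$,b}; new: +{b}
  FOLLOW[S]={$,b}  FOLLOW[A]={$,b}  FOLLOW[B]={$,b}  FOLLOW[C]={$,b}
iter 3: done
  FOLLOW[S]={$,b}  FOLLOW[A]={$,b}  FOLLOW[B]={$,b}  FOLLOW[C]={$,b}

FOLLOW(B) = ["$", "b"]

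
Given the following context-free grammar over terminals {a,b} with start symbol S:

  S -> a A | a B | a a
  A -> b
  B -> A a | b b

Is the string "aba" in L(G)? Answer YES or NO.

Convert to CNF:
  S -> T0 A | T0 B | T0 T0
  A -> b
  B -> A T0 | T1 T1
  T0 -> a
  T1 -> b

CYK table (by increasing span):
  T[0,0] 'a' = {T0}  orig:{}
  T[1,1] 'b' = {A,T1}  orig:{A}
  T[2,2] 'a' = {T0}  orig:{}
  T[0,1] 'ab' = {S}
  T[1,2] 'ba' = {B}
  T[0,2] 'aba' = {S}

S ∈ T[0,2] ⇒ YES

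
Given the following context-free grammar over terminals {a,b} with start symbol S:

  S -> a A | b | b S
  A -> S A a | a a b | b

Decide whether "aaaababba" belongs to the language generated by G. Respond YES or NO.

Convert to CNF:
  S -> T0 A | T1 S | b
  A -> S X2 | T0 X3 | b
  T0 -> a
  T1 -> b
  X2 -> A T0
  X3 -> T0 T1

Fill CYK table bottom-up:
  [0..0]={T0}  "a"  orig:{}
  [1..1]={T0}  "a"  orig:{}
  [2..2]={T0}  "a"  orig:{}
  [3..3]={T0}  "a"  orig:{}
  [4..4]={A,S,T1}  "b"  orig:{A,S}
  [5..5]={T0}  "a"  orig:{}
  [6..6]={A,S,T1}  "b"  orig:{A,S}
  [7..7]={A,S,T1}  "b"  orig:{A,S}
  [8..8]={T0}  "a"  orig:{}
  [0..1]=∅  "aa"
  [1..2]=∅  "aa"
  [2..3]=∅  "aa"
  [3..4]={S,X3}  "ab"  orig:{S}
  [4..5]={X2}  "ba"  orig:{}
  [5..6]={S,X3}  "ab"  orig:{S}
  [6..7]={S}  "bb"
  [7..8]={X2}  "ba"  orig:{}
  [0..2]=∅  "aaa"
  [1..3]=∅  "aaa"
  [2..4]={A}  "aab"
  [3..5]=∅  "aba"
  [4..6]={S}  "bab"
  [5..7]=∅  "abb"
  [6..8]={A}  "bba"
  [0..3]=∅  "aaaa"
  [1..4]={S}  "aaab"
  [2..5]={X2}  "aaba"  orig:{}
  [3..6]=∅  "abab"
  [4..7]=∅  "babb"
  [5..8]={A,S}  "abba"
  [0..4]=∅  "aaaab"
  [1..5]=∅  "aaaba"
  [2..6]=∅  "aabab"
  [3..7]=∅  "ababb"
  [4..8]={A,S}  "babba"
  [0..5]=∅  "aaaaba"
  [1..6]=∅  "aaabab"
  [2..7]=∅  "aababb"
  [3..8]={S}  "ababba"
  [0..6]=∅  "aaaabab"
  [1..7]=∅  "aaababb"
  [2..8]=∅  "aababba"
  [0..7]=∅  "aaaababb"
  [1..8]=∅  "aaababba"
  [0..8]=∅  "aaaababba"

S ∉ T[0,8] ⇒ NO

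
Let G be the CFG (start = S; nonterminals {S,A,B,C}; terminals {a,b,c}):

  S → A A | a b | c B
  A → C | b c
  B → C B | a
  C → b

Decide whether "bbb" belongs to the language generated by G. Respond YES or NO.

CNF form of G:
  S -> A A | T1 B | T2 T0
  A -> T0 T1 | b
  B -> C B | a
  C -> b
  T0 -> b
  T1 -> c
  T2 -> a

CYK fill:
  [0..0]={A,C,T0}  "b"  orig:{A,C}
  [1..1]={A,C,T0}  "b"  orig:{A,C}
  [2..2]={A,C,T0}  "b"  orig:{A,C}
  [0..1]={S}  "bb"
  [1..2]={S}  "bb"
  [0..2]=∅  "bbb"

S ∉ T[0,2] ⇒ NO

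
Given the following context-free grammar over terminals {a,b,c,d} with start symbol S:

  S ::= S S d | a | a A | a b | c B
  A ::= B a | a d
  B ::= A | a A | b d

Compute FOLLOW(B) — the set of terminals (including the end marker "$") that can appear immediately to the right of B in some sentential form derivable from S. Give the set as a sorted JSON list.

Compute FIRST by fixpoint:
[1]
  A via A→a d: +{a}
  B via B→A: +{a}
  B via B→b d: +{b}
  S via S→a: +{a}
  S via S→c B: +{c}
  S: {a,c}  A: {a}  B: {a,b}
[2]
  A via A→B a: +{b}
  S: {a,c}  A: {a,b}  B: {a,b}
[3] done
  S: {a,c}  A: {a,b}  B: {a,b}

FOLLOW iteration:
seed FOLLOW(S) with $
[1]
  A→B a: FOLLOW(B) ⊇ FIRST(a) = {a}; new: +{a}
  B→A: FOLLOW(A) ⊇ FOLLOW(B) ⊇ {a}; new: +{a}
  S→S S d: FOLLOW(S) ⊇ FIRST(S) = {a,c}; new: +{a,c}
  S→S S d: FOLLOW(S) ⊇ FIRST(d) = {d}; new: +{d}
  S→a A: FOLLOW(A) ⊇ FOLLOW(S) ⊇ {$,a,c,d}; new: +{$,c,d}
  S→c B: FOLLOW(B) ⊇ FOLLOW(S) ⊇ {$,a,c,d}; new: +{$,c,d}
  S: {$,a,c,d}  A: {$,a,c,d}  B: {$,a,c,d}
[2] done
  S: {$,a,c,d}  A: {$,a,c,d}  B: {$,a,c,d}

FOLLOW(B) = ["$", "a", "c", "d"]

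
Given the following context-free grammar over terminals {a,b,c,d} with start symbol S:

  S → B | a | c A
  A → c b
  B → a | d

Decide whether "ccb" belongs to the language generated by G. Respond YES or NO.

Convert to CNF:
  S -> T0 A | a | d
  A -> T0 T1
  B -> a | d
  T0 -> c
  T1 -> b

CYK fill:
  [0..0]={T0}  "c"  orig:{}
  [1..1]={T0}  "c"  orig:{}
  [2..2]={T1}  "b"  orig:{}
  [0..1]=∅  "cc"
  [1..2]={A}  "cb"
  [0..2]={S}  "ccb"

S ∈ T[0,2] ⇒ YES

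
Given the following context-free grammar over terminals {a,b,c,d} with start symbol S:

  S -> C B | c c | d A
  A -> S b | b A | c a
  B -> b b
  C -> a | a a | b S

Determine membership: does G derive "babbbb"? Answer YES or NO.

Convert to CNF:
  S -> C B | T1 T1 | T3 A
  A -> S T0 | T0 A | T1 T2
  B -> T0 T0
  C -> T0 S | T2 T2 | a
  T0 -> b
  T1 -> c
  T2 -> a
  T3 -> d

CYK table (by increasing span):
  cell(0,0) b: {T0}  orig:{}
  cell(1,1) a: {C,T2}  orig:{C}
  cell(2,2) b: {T0}  orig:{}
  cell(3,3) b: {T0}  orig:{}
  cell(4,4) b: {T0}  orig:{}
  cell(5,5) b: {T0}  orig:{}
  cell(0,1) ba: ∅
  cell(1,2) ab: ∅
  cell(2,3) bb: {B}
  cell(3,4) bb: {B}
  cell(4,5) bb: {B}
  cell(0,2) bab: ∅
  cell(1,3) abb: {S}
  cell(2,4) bbb: ∅
  cell(3,5) bbb: ∅
  cell(0,3) babb: {C}
  cell(1,4) abbb: {A}
  cell(2,5) bbbb: ∅
  cell(0,4) babbb: {A}
  cell(1,5) abbbb: ∅
  cell(0,5) babbbb: {S}

S ∈ T[0,5] ⇒ YES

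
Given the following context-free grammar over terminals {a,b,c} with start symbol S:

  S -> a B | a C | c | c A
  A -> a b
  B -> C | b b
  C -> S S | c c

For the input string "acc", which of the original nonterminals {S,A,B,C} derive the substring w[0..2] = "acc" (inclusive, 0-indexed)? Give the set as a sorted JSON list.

CNF form of G:
  S -> T0 B | T0 C | T2 A | c
  A -> T0 T1
  B -> S S | T1 T1 | T2 T2
  C -> S S | T2 T2
  T0 -> a
  T1 -> b
  T2 -> c

Fill CYK table bottom-up, restricted to cells inside w[0..2]:
  [0..0]={T0}  "a"  orig:{}
  [1..1]={S,T2}  "c"  orig:{S}
  [2..2]={S,T2}  "c"  orig:{S}
  [0..1]=∅  "ac"
  [1..2]={B,C}  "cc"
  [0..2]={S}  "acc"

Original NTs in T[0,2] deriving "acc": ["S"]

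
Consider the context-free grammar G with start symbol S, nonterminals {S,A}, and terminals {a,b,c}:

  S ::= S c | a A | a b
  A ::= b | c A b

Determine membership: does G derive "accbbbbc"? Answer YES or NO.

CNF form of G:
  S -> S T0 | T2 A | T2 T1
  A -> T0 X3 | b
  T0 -> c
  T1 -> b
  T2 -> a
  X3 -> A T1

Fill CYK table bottom-up:
  [0..0]={T2}  "a"  orig:{}
  [1..1]={T0}  "c"  orig:{}
  [2..2]={T0}  "c"  orig:{}
  [3..3]={A,T1}  "b"  orig:{A}
  [4..4]={A,T1}  "b"  orig:{A}
  [5..5]={A,T1}  "b"  orig:{A}
  [6..6]={A,T1}  "b"  orig:{A}
  [7..7]={T0}  "c"  orig:{}
  [0..1]=∅  "ac"
  [1..2]=∅  "cc"
  [2..3]=∅  "cb"
  [3..4]={X3}  "bb"  orig:{}
  [4..5]={X3}  "bb"  orig:{}
  [5..6]={X3}  "bb"  orig:{}
  [6..7]=∅  "bc"
  [0..2]=∅  "acc"
  [1..3]=∅  "ccb"
  [2..4]={A}  "cbb"
  [3..5]=∅  "bbb"
  [4..6]=∅  "bbb"
  [5..7]=∅  "bbc"
  [0..3]=∅  "accb"
  [1..4]=∅  "ccbb"
  [2..5]={X3}  "cbbb"  orig:{}
  [3..6]=∅  "bbbb"
  [4..7]=∅  "bbbc"
  [0..4]=∅  "accbb"
  [1..5]={A}  "ccbbb"
  [2..6]=∅  "cbbbb"
  [3..7]=∅  "bbbbc"
  [0..5]={S}  "accbbb"
  [1..6]={X3}  "ccbbbb"  orig:{}
  [2..7]=∅  "cbbbbc"
  [0..6]=∅  "accbbbb"
  [1..7]=∅  "ccbbbbc"
  [0..7]=∅  "accbbbbc"

S ∉ T[0,7] ⇒ NO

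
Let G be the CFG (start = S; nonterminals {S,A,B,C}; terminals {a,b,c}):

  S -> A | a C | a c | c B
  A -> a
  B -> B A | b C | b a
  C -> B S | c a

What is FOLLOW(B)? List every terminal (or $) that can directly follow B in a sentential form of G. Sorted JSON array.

FIRST sets, iterate to fixpoint:
iter 1:
  A via A→a: +{a}
  B via B→b C: +{b}
  C via C→B S: +{b}
  C via C→c a: +{c}
  S via S→A: +{a}
  S via S→c B: +{c}
  FIRST[S]={a,c}  FIRST[A]={a}  FIRST[B]={b}  FIRST[C]={b,c}
iter 2: done
  FIRST[S]={a,c}  FIRST[A]={a}  FIRST[B]={b}  FIRST[C]={b,c}

FOLLOW iteration:
seed FOLLOW(S) with $
pass 1:
  B→B A: FOLLOW(B) ⊇ FIRST(A) = {a}; new: +{a}
  B→B A: FOLLOW(A) ⊇ FOLLOW(B) ⊇ {a}; new: +{a}
  B→b C: FOLLOW(C) ⊇ FOLLOW(B) ⊇ {a}; new: +{a}
  C→B S: FOLLOW(B) ⊇ FIRST(S) = {a,c}; new: +{c}
  C→B S: FOLLOW(S) ⊇ FOLLOW(C) ⊇ {a}; new: +{a}
  S→A: FOLLOW(A) ⊇ FOLLOW(S) ⊇ {$,a}; new: +{$}
  S→a C: FOLLOW(C) ⊇ FOLLOW(S) ⊇ {$,a}; new: +{$}
  S→c B: FOLLOW(B) ⊇ FOLLOW(S) ⊇ {$,a}; new: +{$}
  S: {$,a}  A: {$,a}  B: {$,a,c}  C: {$,a}
pass 2:
  B→B A: FOLLOW(A) ⊇ FOLLOW(B) ⊇ {$,a,c}; new: +{c}
  B→b C: FOLLOW(C) ⊇ FOLLOW(B) ⊇ {$,a,c}; new: +{c}
  C→B S: FOLLOW(S) ⊇ FOLLOW(C) ⊇ {$,a,c}; new: +{c}
  S: {$,a,c}  A: {$,a,c}  B: {$,a,c}  C: {$,a,c}
pass 3: done
  S: {$,a,c}  A: {$,a,c}  B: {$,a,c}  C: {$,a,c}

FOLLOW(B) = ["$", "a", "c"]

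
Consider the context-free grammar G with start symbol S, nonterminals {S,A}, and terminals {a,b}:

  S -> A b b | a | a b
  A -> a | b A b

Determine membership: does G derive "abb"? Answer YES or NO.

Convert to CNF:
  S -> A X3 | T1 T0 | a
  A -> T0 X2 | a
  T0 -> b
  T1 -> a
  X2 -> A T0
  X3 -> T0 T0

CYK fill:
  [0..0]={A,S,T1}  "a"  orig:{A,S}
  [1..1]={T0}  "b"  orig:{}
  [2..2]={T0}  "b"  orig:{}
  [0..1]={S,X2}  "ab"  orig:{S}
  [1..2]={X3}  "bb"  orig:{}
  [0..2]={S}  "abb"

S ∈ T[0,2] ⇒ YES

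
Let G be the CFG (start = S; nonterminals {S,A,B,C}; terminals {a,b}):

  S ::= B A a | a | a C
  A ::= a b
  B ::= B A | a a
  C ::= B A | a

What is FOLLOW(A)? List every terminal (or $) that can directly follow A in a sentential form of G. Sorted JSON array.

FIRST sets, iterate to fixpoint:
iter 1:
  A via A→a b: +{a}
  B via B→a a: +{a}
  C via C→B A: +{a}
  S via S→B A a: +{a}
  FIRST(S)={a}  FIRST(A)={a}  FIRST(B)={a}  FIRST(C)={a}
iter 2: done
  FIRST(S)={a}  FIRST(A)={a}  FIRST(B)={a}  FIRST(C)={a}

FOLLOW sets:
seed FOLLOW(S) with $
round 1:
  B→B A: FOLLOW(B) ⊇ FIRST(A) = {a}; new: +{a}
  B→B A: FOLLOW(A) ⊇ FOLLOW(B) ⊇ {a}; new: +{a}
  S→a C: FOLLOW(C) ⊇ FOLLOW(S) ⊇ {$}; new: +{$}
  FOLLOW(S)={$}  FOLLOW(A)={a}  FOLLOW(B)={a}  FOLLOW(C)={$}
round 2:
  C→B A: FOLLOW(A) ⊇ FOLLOW(C) ⊇ {$}; new: +{$}
  FOLLOW(S)={$}  FOLLOW(A)={$,a}  FOLLOW(B)={a}  FOLLOW(C)={$}
round 3: (no change)
  FOLLOW(S)={$}  FOLLOW(A)={$,a}  FOLLOW(B)={a}  FOLLOW(C)={$}

FOLLOW(A) = ["$", "a"]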